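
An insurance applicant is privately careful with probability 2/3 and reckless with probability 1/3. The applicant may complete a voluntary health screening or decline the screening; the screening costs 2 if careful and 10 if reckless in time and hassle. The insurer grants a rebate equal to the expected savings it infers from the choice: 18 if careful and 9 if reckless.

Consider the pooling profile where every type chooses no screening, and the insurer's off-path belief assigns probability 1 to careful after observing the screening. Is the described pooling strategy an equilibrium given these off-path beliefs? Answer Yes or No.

No

On path, the insurer holds the prior and pays 2/3·18 + 1/3·9 = 15. Off path (the screening), believing careful, it pays 18.
careful: no screening nets 15; the screening nets 18 − 2 = 16. careful would deviate.
reckless: no screening nets 15; the screening nets 18 − 10 = 8. reckless stays.
A type deviates, so pooling fails.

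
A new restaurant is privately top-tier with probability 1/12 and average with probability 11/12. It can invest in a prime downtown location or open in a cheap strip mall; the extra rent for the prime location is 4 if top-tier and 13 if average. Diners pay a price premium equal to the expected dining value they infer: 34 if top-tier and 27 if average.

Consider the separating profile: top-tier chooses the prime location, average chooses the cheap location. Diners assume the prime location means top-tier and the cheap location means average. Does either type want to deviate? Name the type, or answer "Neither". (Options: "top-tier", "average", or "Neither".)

The prime location pays 34; the cheap location pays 27.
top-tier: assigned the prime location, nets 34 − 4 = 30; deviating to the cheap location nets 27.
average: assigned the cheap location, nets 27; deviating to the prime location nets 34 − 13 = 21.
Both types strictly prefer their assigned action; no profitable deviation.

Neither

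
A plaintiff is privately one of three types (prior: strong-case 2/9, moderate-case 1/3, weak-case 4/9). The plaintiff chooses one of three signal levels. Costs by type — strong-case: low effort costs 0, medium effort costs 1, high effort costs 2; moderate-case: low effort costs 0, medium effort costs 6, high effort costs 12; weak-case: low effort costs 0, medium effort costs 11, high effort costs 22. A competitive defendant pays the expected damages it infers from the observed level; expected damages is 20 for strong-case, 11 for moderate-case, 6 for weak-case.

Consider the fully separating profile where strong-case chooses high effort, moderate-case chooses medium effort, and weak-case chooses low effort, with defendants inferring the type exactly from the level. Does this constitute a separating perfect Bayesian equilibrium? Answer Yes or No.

No

Separating settlements: high effort → 20, medium effort → 11, low effort → 6.
strong-case (assigned high effort): low effort: 6 − 0 = 6; medium effort: 11 − 1 = 10; high effort: 20 − 2 = 18. strong-case stays.
moderate-case (assigned medium effort): low effort: 6 − 0 = 6; medium effort: 11 − 6 = 5; high effort: 20 − 12 = 8. moderate-case prefers high effort.
weak-case (assigned low effort): low effort: 6 − 0 = 6; medium effort: 11 − 11 = 0; high effort: 20 − 22 = -2. weak-case stays.
At least one type deviates; the separating profile fails.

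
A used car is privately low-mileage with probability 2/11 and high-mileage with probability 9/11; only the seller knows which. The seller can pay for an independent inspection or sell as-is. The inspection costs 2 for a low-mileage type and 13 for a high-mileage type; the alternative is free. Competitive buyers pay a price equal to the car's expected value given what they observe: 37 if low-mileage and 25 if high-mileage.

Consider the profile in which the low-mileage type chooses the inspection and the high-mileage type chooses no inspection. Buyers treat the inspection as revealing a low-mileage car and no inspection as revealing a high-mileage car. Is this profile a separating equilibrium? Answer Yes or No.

Yes

Under these beliefs, the inspection earns price 37 and no inspection earns price 25.
low-mileage: the inspection nets 37 − 2 = 35; no inspection nets 25. low-mileage prefers the inspection.
high-mileage: the inspection nets 37 − 13 = 24; no inspection nets 25. high-mileage prefers no inspection.
Neither type deviates, so the separating profile is an equilibrium.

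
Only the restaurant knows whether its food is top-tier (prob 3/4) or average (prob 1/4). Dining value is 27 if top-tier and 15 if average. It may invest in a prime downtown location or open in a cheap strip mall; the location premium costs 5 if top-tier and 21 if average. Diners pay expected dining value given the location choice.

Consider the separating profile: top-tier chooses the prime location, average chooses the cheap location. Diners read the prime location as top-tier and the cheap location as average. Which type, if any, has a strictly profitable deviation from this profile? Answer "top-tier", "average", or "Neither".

Neither

The prime location pays 27; the cheap location pays 15.
top-tier: assigned the prime location, nets 27 − 5 = 22; deviating to the cheap location nets 15.
average: assigned the cheap location, nets 15; deviating to the prime location nets 27 − 21 = 6.
Both types strictly prefer their assigned action; no profitable deviation.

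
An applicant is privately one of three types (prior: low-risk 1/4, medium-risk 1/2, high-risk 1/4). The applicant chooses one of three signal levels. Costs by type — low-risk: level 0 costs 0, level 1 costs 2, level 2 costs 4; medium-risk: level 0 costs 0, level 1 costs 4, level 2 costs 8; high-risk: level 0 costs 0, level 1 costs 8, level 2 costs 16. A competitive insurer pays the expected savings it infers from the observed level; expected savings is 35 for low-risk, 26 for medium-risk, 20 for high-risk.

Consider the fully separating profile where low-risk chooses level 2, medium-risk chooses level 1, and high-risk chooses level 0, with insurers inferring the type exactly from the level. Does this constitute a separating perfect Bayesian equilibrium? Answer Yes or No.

No

Separating rebates: level 2 → 35, level 1 → 26, level 0 → 20.
low-risk (assigned level 2): level 0: 20 − 0 = 20; level 1: 26 − 2 = 24; level 2: 35 − 4 = 31. low-risk stays.
medium-risk (assigned level 1): level 0: 20 − 0 = 20; level 1: 26 − 4 = 22; level 2: 35 − 8 = 27. medium-risk prefers level 2.
high-risk (assigned level 0): level 0: 20 − 0 = 20; level 1: 26 − 8 = 18; level 2: 35 − 16 = 19. high-risk stays.
At least one type deviates; the separating profile fails.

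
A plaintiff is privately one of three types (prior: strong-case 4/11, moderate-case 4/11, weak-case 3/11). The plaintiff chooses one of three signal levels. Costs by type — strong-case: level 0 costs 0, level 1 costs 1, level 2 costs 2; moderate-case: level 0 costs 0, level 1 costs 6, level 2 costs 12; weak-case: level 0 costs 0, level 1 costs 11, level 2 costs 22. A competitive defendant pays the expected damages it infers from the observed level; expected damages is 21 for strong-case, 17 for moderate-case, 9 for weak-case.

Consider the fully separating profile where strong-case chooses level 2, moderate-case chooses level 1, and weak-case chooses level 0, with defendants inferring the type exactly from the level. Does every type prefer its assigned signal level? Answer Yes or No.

Separating settlements: level 2 → 21, level 1 → 17, level 0 → 9.
strong-case (assigned level 2): level 0: 9 − 0 = 9; level 1: 17 − 1 = 16; level 2: 21 − 2 = 19. strong-case stays.
moderate-case (assigned level 1): level 0: 9 − 0 = 9; level 1: 17 − 6 = 11; level 2: 21 − 12 = 9. moderate-case stays.
weak-case (assigned level 0): level 0: 9 − 0 = 9; level 1: 17 − 11 = 6; level 2: 21 − 22 = -1. weak-case stays.
Every type prefers its assigned level; separation holds.

Yes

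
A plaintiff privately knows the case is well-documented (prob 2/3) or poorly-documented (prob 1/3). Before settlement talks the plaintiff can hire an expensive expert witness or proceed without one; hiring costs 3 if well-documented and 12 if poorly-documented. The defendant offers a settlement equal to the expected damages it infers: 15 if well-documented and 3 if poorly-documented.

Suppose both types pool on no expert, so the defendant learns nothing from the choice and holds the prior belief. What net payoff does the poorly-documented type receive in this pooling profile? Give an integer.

11

Pooled settlement = 2/3·15 + 1/3·3 = 11.
poorly-documented pays no cost for no expert, so net payoff = 11.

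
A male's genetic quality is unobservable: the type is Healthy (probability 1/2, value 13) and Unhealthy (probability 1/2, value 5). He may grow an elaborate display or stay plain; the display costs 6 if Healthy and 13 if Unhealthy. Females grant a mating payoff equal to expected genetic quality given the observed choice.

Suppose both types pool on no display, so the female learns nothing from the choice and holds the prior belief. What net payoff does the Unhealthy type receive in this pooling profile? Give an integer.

Pooled mating payoff = 1/2·13 + 1/2·5 = 9.
Unhealthy pays no cost for no display, so net payoff = 9.

9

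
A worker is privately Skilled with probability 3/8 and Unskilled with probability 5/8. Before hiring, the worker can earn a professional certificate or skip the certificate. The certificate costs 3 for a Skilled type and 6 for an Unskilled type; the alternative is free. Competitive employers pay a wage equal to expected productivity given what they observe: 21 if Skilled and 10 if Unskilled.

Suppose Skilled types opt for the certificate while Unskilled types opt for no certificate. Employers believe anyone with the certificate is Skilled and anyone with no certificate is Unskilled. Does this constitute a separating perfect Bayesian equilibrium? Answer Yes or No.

No

Under these beliefs, the certificate earns wage 21 and no certificate earns wage 10.
Skilled: the certificate nets 21 − 3 = 18; no certificate nets 10. Skilled prefers the certificate.
Unskilled: the certificate nets 21 − 6 = 15; no certificate nets 10. Unskilled would deviate to the certificate.
Unskilled has a profitable deviation, so the profile is not an equilibrium.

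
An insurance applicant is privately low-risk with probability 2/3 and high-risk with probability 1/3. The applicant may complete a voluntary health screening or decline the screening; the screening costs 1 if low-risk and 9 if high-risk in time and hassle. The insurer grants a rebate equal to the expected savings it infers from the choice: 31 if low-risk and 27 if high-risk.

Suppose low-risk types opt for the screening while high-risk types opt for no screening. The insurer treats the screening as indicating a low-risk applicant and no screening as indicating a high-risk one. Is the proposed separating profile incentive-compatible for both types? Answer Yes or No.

Yes

Under these beliefs, the screening earns rebate 31 and no screening earns rebate 27.
low-risk: the screening nets 31 − 1 = 30; no screening nets 27. low-risk prefers the screening.
high-risk: the screening nets 31 − 9 = 22; no screening nets 27. high-risk prefers no screening.
Neither type deviates, so the separating profile is an equilibrium.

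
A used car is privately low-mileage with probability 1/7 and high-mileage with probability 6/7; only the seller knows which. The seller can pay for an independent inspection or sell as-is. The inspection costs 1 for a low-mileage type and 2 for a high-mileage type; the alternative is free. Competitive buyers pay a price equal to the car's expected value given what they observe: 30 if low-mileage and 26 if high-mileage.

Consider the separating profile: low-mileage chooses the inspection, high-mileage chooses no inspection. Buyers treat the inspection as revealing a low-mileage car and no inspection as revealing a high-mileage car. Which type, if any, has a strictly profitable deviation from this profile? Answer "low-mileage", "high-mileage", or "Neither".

The inspection pays 30; no inspection pays 26.
low-mileage: assigned the inspection, nets 30 − 1 = 29; deviating to no inspection nets 26.
high-mileage: assigned no inspection, nets 26; deviating to the inspection nets 30 − 2 = 28.
The high-mileage type gains 2 by deviating.

high-mileage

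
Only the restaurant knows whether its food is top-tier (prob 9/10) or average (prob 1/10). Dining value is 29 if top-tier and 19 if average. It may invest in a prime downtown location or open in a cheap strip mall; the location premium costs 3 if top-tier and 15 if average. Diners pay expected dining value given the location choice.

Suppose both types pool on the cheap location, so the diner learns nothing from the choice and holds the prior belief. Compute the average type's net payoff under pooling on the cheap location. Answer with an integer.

28

Pooled price premium = 9/10·29 + 1/10·19 = 28.
average pays no cost for the cheap location, so net payoff = 28.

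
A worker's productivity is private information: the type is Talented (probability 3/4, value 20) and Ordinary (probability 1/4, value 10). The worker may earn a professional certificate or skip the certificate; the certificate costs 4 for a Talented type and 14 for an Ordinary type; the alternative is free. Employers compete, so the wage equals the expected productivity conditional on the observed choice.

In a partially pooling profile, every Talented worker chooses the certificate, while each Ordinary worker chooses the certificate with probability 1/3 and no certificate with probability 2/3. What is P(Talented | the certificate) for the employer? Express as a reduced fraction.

9/10

P(the certificate) = (3/4)·1 + (1/4)·(1/3) = 5/6.
By Bayes' rule, P(Talented | the certificate) = (3/4) / (5/6) = 9/10.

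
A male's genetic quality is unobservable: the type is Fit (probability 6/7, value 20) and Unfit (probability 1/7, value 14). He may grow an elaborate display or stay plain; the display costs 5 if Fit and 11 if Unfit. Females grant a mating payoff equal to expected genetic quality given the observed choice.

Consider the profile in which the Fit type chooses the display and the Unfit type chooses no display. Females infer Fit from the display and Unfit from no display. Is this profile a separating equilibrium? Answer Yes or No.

Yes

Under these beliefs, the display earns mating payoff 20 and no display earns mating payoff 14.
Fit: the display nets 20 − 5 = 15; no display nets 14. Fit prefers the display.
Unfit: the display nets 20 − 11 = 9; no display nets 14. Unfit prefers no display.
Neither type deviates, so the separating profile is an equilibrium.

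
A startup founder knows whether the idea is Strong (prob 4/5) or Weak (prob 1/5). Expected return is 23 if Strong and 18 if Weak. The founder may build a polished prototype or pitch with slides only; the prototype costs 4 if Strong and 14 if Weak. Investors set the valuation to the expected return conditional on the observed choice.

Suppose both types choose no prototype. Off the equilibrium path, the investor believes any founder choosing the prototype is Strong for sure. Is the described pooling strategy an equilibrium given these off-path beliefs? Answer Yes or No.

On path, the investor holds the prior and pays 4/5·23 + 1/5·18 = 22. Off path (the prototype), believing Strong, it pays 23.
Strong: no prototype nets 22; the prototype nets 23 − 4 = 19. Strong stays.
Weak: no prototype nets 22; the prototype nets 23 − 14 = 9. Weak stays.
No type deviates, so pooling is sustained.

Yes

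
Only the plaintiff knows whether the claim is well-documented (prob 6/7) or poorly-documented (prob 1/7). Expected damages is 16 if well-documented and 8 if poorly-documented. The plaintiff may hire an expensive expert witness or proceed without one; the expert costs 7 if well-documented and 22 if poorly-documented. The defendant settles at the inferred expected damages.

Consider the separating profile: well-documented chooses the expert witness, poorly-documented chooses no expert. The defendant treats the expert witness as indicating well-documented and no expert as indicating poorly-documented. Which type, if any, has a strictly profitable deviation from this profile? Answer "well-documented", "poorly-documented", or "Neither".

Neither

The expert witness pays 16; no expert pays 8.
well-documented: assigned the expert witness, nets 16 − 7 = 9; deviating to no expert nets 8.
poorly-documented: assigned no expert, nets 8; deviating to the expert witness nets 16 − 22 = -6.
Both types strictly prefer their assigned action; no profitable deviation.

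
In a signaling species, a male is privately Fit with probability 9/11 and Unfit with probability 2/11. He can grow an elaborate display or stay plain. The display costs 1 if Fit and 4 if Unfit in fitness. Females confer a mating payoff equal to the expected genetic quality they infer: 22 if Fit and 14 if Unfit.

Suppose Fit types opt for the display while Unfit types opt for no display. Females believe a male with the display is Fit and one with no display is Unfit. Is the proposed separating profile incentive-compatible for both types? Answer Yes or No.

Under these beliefs, the display earns mating payoff 22 and no display earns mating payoff 14.
Fit: the display nets 22 − 1 = 21; no display nets 14. Fit prefers the display.
Unfit: the display nets 22 − 4 = 18; no display nets 14. Unfit would deviate to the display.
Unfit has a profitable deviation, so the profile is not an equilibrium.

No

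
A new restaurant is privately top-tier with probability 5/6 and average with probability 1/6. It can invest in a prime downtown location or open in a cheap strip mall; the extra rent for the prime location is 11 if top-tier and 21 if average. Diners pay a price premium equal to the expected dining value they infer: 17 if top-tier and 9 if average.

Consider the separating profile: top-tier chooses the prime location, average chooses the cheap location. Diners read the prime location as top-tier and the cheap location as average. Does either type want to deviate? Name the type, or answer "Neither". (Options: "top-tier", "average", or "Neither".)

The prime location pays 17; the cheap location pays 9.
top-tier: assigned the prime location, nets 17 − 11 = 6; deviating to the cheap location nets 9.
average: assigned the cheap location, nets 9; deviating to the prime location nets 17 − 21 = -4.
The top-tier type gains 3 by deviating.

top-tier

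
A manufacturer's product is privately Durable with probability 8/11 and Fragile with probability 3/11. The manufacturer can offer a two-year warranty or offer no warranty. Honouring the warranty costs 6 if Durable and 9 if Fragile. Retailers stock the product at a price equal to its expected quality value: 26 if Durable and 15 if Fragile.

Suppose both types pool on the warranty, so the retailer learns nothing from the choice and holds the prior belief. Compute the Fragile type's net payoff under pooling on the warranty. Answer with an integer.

Pooled price = 8/11·26 + 3/11·15 = 23.
Fragile pays cost 9 for the warranty, so net payoff = 23 − 9 = 14.

14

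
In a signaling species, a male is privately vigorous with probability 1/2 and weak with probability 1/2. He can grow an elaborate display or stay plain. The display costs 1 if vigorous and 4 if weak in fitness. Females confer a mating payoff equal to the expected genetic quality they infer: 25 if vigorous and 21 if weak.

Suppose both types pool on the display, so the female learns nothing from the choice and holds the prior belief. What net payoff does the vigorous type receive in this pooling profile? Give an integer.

Pooled mating payoff = 1/2·25 + 1/2·21 = 23.
vigorous pays cost 1 for the display, so net payoff = 23 − 1 = 22.

22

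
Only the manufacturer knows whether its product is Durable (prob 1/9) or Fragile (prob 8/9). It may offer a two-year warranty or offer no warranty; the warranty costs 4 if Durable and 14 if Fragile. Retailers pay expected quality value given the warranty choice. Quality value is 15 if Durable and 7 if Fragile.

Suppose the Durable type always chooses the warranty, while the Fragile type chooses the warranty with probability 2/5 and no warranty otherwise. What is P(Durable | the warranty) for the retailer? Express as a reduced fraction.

P(the warranty) = (1/9)·1 + (8/9)·(2/5) = 7/15.
By Bayes' rule, P(Durable | the warranty) = (1/9) / (7/15) = 5/21.

5/21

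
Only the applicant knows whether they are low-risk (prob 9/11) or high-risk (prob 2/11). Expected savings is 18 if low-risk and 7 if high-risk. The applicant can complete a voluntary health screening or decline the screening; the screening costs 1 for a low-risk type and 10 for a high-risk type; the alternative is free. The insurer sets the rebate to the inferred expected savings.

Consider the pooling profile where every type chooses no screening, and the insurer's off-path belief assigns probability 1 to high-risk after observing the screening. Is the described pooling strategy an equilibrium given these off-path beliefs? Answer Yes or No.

On path, the insurer holds the prior and pays 9/11·18 + 2/11·7 = 16. Off path (the screening), believing high-risk, it pays 7.
low-risk: no screening nets 16; the screening nets 7 − 1 = 6. low-risk stays.
high-risk: no screening nets 16; the screening nets 7 − 10 = -3. high-risk stays.
No type deviates, so pooling is sustained.

Yes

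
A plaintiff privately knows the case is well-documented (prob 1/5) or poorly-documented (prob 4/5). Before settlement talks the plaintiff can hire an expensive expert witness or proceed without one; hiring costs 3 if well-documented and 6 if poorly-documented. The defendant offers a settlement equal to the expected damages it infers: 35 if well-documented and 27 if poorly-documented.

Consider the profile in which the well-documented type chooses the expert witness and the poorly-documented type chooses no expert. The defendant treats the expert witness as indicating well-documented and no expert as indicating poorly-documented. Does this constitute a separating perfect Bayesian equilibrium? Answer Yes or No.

No

Under these beliefs, the expert witness earns settlement 35 and no expert earns settlement 27.
well-documented: the expert witness nets 35 − 3 = 32; no expert nets 27. well-documented prefers the expert witness.
poorly-documented: the expert witness nets 35 − 6 = 29; no expert nets 27. poorly-documented would deviate to the expert witness.
poorly-documented has a profitable deviation, so the profile is not an equilibrium.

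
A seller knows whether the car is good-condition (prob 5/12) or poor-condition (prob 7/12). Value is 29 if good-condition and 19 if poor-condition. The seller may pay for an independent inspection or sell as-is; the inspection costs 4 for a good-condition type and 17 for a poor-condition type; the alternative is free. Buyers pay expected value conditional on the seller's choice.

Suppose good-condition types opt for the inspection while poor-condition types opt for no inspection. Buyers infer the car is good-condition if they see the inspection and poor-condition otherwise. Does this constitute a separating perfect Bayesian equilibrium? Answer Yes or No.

Yes

Under these beliefs, the inspection earns price 29 and no inspection earns price 19.
good-condition: the inspection nets 29 − 4 = 25; no inspection nets 19. good-condition prefers the inspection.
poor-condition: the inspection nets 29 − 17 = 12; no inspection nets 19. poor-condition prefers no inspection.
Neither type deviates, so the separating profile is an equilibrium.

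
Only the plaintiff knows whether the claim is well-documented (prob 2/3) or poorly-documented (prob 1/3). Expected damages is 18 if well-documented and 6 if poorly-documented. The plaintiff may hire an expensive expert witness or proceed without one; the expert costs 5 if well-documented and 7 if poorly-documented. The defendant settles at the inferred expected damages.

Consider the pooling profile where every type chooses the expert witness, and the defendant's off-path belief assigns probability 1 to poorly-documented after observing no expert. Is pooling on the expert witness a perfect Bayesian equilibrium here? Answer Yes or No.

Yes

On path, the defendant holds the prior and pays 2/3·18 + 1/3·6 = 14. Off path (no expert), believing poorly-documented, it pays 6.
well-documented: the expert witness nets 14 − 5 = 9; no expert nets 6. well-documented stays.
poorly-documented: the expert witness nets 14 − 7 = 7; no expert nets 6. poorly-documented stays.
No type deviates, so pooling is sustained.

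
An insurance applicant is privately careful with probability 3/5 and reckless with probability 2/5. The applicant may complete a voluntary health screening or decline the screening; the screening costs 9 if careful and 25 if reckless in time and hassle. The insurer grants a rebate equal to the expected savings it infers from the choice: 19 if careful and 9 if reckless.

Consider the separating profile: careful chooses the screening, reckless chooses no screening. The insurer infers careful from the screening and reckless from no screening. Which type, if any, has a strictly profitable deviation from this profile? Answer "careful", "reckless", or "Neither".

The screening pays 19; no screening pays 9.
careful: assigned the screening, nets 19 − 9 = 10; deviating to no screening nets 9.
reckless: assigned no screening, nets 9; deviating to the screening nets 19 − 25 = -6.
Both types strictly prefer their assigned action; no profitable deviation.

Neither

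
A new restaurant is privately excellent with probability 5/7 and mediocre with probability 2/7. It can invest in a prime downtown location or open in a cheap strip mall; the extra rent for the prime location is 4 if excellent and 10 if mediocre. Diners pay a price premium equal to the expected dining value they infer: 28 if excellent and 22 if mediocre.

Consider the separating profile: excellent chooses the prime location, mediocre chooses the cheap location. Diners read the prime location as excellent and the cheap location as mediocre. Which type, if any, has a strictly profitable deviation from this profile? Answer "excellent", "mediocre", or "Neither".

The prime location pays 28; the cheap location pays 22.
excellent: assigned the prime location, nets 28 − 4 = 24; deviating to the cheap location nets 22.
mediocre: assigned the cheap location, nets 22; deviating to the prime location nets 28 − 10 = 18.
Both types strictly prefer their assigned action; no profitable deviation.

Neither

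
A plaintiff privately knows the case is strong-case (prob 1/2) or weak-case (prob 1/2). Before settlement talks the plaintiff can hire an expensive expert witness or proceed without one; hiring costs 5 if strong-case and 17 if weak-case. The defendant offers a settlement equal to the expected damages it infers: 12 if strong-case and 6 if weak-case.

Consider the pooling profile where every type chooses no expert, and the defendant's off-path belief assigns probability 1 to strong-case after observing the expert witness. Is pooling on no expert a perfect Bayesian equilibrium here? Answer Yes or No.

On path, the defendant holds the prior and pays 1/2·12 + 1/2·6 = 9. Off path (the expert witness), believing strong-case, it pays 12.
strong-case: no expert nets 9; the expert witness nets 12 − 5 = 7. strong-case stays.
weak-case: no expert nets 9; the expert witness nets 12 − 17 = -5. weak-case stays.
No type deviates, so pooling is sustained.

Yes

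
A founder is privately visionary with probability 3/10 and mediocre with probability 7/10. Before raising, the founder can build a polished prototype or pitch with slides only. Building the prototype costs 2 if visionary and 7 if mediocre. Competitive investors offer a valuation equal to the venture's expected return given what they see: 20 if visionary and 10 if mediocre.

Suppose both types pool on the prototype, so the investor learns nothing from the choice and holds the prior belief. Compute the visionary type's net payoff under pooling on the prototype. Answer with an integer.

Pooled valuation = 3/10·20 + 7/10·10 = 13.
visionary pays cost 2 for the prototype, so net payoff = 13 − 2 = 11.

11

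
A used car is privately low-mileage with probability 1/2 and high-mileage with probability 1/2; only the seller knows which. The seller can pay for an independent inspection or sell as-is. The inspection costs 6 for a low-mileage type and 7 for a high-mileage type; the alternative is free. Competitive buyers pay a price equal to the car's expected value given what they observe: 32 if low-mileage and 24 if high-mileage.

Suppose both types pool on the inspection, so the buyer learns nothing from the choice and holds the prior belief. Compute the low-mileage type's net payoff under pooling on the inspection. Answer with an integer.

22

Pooled price = 1/2·32 + 1/2·24 = 28.
low-mileage pays cost 6 for the inspection, so net payoff = 28 − 6 = 22.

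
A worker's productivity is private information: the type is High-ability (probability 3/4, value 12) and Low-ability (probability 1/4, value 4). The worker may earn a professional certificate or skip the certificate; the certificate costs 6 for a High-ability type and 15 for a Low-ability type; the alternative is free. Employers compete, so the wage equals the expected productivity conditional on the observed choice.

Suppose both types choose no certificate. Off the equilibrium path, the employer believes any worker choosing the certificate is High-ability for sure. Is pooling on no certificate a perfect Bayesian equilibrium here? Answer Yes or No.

Yes

On path, the employer holds the prior and pays 3/4·12 + 1/4·4 = 10. Off path (the certificate), believing High-ability, it pays 12.
High-ability: no certificate nets 10; the certificate nets 12 − 6 = 6. High-ability stays.
Low-ability: no certificate nets 10; the certificate nets 12 − 15 = -3. Low-ability stays.
No type deviates, so pooling is sustained.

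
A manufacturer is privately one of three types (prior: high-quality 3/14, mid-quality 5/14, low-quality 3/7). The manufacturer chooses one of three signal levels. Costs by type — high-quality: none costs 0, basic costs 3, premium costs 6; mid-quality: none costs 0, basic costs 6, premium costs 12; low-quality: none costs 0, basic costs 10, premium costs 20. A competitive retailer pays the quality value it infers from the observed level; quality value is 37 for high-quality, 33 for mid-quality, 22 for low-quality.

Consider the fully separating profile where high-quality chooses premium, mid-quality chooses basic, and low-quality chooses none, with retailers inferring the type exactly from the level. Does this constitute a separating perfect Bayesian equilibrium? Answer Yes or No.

No

Separating prices: premium → 37, basic → 33, none → 22.
high-quality (assigned premium): none: 22 − 0 = 22; basic: 33 − 3 = 30; premium: 37 − 6 = 31. high-quality stays.
mid-quality (assigned basic): none: 22 − 0 = 22; basic: 33 − 6 = 27; premium: 37 − 12 = 25. mid-quality stays.
low-quality (assigned none): none: 22 − 0 = 22; basic: 33 − 10 = 23; premium: 37 − 20 = 17. low-quality prefers basic.
At least one type deviates; the separating profile fails.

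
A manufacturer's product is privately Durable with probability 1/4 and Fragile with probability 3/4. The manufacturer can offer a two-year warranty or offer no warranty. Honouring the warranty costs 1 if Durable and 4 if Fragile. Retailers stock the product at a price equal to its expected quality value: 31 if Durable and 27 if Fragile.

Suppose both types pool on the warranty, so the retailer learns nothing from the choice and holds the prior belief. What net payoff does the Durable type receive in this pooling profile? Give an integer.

Pooled price = 1/4·31 + 3/4·27 = 28.
Durable pays cost 1 for the warranty, so net payoff = 28 − 1 = 27.

27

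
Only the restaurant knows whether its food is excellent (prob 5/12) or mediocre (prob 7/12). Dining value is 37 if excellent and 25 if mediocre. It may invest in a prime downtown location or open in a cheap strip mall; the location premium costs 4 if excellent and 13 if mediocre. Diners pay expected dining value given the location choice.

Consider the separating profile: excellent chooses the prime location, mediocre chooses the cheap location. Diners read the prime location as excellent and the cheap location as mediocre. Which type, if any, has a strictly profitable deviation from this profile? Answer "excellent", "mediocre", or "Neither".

Neither

The prime location pays 37; the cheap location pays 25.
excellent: assigned the prime location, nets 37 − 4 = 33; deviating to the cheap location nets 25.
mediocre: assigned the cheap location, nets 25; deviating to the prime location nets 37 − 13 = 24.
Both types strictly prefer their assigned action; no profitable deviation.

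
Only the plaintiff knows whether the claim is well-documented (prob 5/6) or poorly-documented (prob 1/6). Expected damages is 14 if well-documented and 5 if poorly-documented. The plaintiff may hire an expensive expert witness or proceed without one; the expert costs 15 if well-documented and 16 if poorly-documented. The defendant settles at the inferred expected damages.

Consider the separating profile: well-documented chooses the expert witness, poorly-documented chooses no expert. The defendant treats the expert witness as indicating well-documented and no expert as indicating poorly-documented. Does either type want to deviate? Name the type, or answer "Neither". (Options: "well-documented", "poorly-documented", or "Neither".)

The expert witness pays 14; no expert pays 5.
well-documented: assigned the expert witness, nets 14 − 15 = -1; deviating to no expert nets 5.
poorly-documented: assigned no expert, nets 5; deviating to the expert witness nets 14 − 16 = -2.
The well-documented type gains 6 by deviating.

well-documented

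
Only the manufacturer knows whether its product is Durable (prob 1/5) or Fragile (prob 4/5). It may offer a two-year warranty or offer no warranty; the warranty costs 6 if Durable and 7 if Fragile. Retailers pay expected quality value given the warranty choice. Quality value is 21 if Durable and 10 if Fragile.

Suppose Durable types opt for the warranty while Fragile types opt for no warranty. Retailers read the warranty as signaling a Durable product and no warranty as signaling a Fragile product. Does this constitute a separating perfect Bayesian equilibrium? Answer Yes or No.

Under these beliefs, the warranty earns price 21 and no warranty earns price 10.
Durable: the warranty nets 21 − 6 = 15; no warranty nets 10. Durable prefers the warranty.
Fragile: the warranty nets 21 − 7 = 14; no warranty nets 10. Fragile would deviate to the warranty.
Fragile has a profitable deviation, so the profile is not an equilibrium.

No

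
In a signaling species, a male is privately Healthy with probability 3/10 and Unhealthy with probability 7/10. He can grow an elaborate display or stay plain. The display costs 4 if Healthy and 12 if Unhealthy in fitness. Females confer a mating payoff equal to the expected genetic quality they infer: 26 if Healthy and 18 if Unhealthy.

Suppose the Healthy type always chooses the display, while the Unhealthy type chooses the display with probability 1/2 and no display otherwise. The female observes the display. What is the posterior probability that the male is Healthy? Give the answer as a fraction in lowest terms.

6/13

P(the display) = (3/10)·1 + (7/10)·(1/2) = 13/20.
By Bayes' rule, P(Healthy | the display) = (3/10) / (13/20) = 6/13.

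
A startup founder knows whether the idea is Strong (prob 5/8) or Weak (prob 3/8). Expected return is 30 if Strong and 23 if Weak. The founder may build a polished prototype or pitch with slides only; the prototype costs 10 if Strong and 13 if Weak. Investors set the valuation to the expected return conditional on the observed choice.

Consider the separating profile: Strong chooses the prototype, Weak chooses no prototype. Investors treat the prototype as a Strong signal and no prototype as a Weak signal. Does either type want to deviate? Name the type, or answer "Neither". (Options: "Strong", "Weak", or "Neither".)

Strong

The prototype pays 30; no prototype pays 23.
Strong: assigned the prototype, nets 30 − 10 = 20; deviating to no prototype nets 23.
Weak: assigned no prototype, nets 23; deviating to the prototype nets 30 − 13 = 17.
The Strong type gains 3 by deviating.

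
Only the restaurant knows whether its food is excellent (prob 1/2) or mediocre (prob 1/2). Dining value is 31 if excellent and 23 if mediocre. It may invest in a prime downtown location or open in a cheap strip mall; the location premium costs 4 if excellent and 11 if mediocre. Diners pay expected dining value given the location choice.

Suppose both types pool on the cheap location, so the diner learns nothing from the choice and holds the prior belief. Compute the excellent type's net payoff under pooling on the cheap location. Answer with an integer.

27

Pooled price premium = 1/2·31 + 1/2·23 = 27.
excellent pays no cost for the cheap location, so net payoff = 27.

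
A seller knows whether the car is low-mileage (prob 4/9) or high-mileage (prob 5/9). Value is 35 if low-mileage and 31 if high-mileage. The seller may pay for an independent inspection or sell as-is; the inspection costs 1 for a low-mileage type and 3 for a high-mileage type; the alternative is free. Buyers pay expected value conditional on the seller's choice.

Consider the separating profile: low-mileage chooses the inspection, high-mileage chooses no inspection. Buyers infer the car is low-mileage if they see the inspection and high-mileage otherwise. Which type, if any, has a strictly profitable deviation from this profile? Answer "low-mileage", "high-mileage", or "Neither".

high-mileage

The inspection pays 35; no inspection pays 31.
low-mileage: assigned the inspection, nets 35 − 1 = 34; deviating to no inspection nets 31.
high-mileage: assigned no inspection, nets 31; deviating to the inspection nets 35 − 3 = 32.
The high-mileage type gains 1 by deviating.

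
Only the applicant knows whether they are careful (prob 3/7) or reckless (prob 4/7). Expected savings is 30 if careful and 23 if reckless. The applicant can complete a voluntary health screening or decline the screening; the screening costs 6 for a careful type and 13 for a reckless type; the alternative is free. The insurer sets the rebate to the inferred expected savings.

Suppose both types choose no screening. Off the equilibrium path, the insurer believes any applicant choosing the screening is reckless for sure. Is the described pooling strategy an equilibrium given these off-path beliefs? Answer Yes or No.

Yes

On path, the insurer holds the prior and pays 3/7·30 + 4/7·23 = 26. Off path (the screening), believing reckless, it pays 23.
careful: no screening nets 26; the screening nets 23 − 6 = 17. careful stays.
reckless: no screening nets 26; the screening nets 23 − 13 = 10. reckless stays.
No type deviates, so pooling is sustained.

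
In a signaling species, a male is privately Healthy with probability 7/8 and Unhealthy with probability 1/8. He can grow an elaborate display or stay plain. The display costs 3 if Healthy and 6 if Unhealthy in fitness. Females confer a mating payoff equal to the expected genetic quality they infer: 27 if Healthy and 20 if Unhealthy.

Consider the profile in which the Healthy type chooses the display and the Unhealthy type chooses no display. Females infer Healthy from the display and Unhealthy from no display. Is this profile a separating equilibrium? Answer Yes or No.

Under these beliefs, the display earns mating payoff 27 and no display earns mating payoff 20.
Healthy: the display nets 27 − 3 = 24; no display nets 20. Healthy prefers the display.
Unhealthy: the display nets 27 − 6 = 21; no display nets 20. Unhealthy would deviate to the display.
Unhealthy has a profitable deviation, so the profile is not an equilibrium.

No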